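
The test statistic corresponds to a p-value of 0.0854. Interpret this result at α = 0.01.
Since p = 0.0854 > α = 0.01, fail to reject H₀.
There is insufficient evidence to reject the null hypothesis; the result is not statistically significant at the 0.01 level.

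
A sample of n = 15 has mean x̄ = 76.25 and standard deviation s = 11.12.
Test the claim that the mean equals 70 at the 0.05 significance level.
One-sample t-test:
H₀: μ = 70
H₁: μ ≠ 70
df = n - 1 = 14
t = (x̄ - μ₀) / (s/√n) = (76.25 - 70) / (11.12/√15) = 2.177
p-value = 0.0471

Since p-value < α = 0.05, we reject H₀.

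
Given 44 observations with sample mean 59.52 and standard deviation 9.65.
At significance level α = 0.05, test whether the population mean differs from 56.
One-sample t-test:
H₀: μ = 56
H₁: μ ≠ 56
df = n - 1 = 43
t = (x̄ - μ₀) / (s/√n) = (59.52 - 56) / (9.65/√44) = 2.420
p-value = 0.0198

Since p-value < α = 0.05, we reject H₀.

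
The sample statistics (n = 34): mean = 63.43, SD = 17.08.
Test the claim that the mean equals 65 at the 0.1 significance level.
One-sample t-test:
H₀: μ = 65
H₁: μ ≠ 65
df = n - 1 = 33
t = (x̄ - μ₀) / (s/√n) = (63.43 - 65) / (17.08/√34) = -0.536
p-value = 0.5956

Since p-value > α = 0.1, we fail to reject H₀.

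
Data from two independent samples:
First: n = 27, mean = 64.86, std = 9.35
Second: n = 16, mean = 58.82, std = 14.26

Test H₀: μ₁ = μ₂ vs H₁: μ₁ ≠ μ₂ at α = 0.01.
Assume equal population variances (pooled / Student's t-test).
Student's two-sample t-test (equal variances):
H₀: μ₁ = μ₂
H₁: μ₁ ≠ μ₂
df = n₁ + n₂ - 2 = 41
Pooled variance s_p² = [(n₁-1)s₁² + (n₂-1)s₂²] / (n₁ + n₂ - 2) = [(26)(9.35²) + (15)(14.26²)] / 41 = 129.8341
SE = √(s_p²(1/n₁ + 1/n₂)) = √(129.8341 × (1/27 + 1/16)) = 3.5949
t = (x̄₁ - x̄₂) / SE = (64.86 - 58.82) / 3.5949 = 6.04 / 3.5949 = 1.680
p-value = 0.1005

Since p-value > α = 0.01, we fail to reject H₀.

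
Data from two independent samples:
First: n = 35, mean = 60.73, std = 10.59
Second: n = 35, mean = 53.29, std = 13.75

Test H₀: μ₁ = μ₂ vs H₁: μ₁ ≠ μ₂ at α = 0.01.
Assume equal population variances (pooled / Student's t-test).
Student's two-sample t-test (equal variances):
H₀: μ₁ = μ₂
H₁: μ₁ ≠ μ₂
df = n₁ + n₂ - 2 = 68
Pooled variance s_p² = [(n₁-1)s₁² + (n₂-1)s₂²] / (n₁ + n₂ - 2) = [(34)(10.59²) + (34)(13.75²)] / 68 = 150.6053
SE = √(s_p²(1/n₁ + 1/n₂)) = √(150.6053 × (1/35 + 1/35)) = 2.9336
t = (x̄₁ - x̄₂) / SE = (60.73 - 53.29) / 2.9336 = 7.44 / 2.9336 = 2.536
p-value = 0.0135

Since p-value > α = 0.01, we fail to reject H₀.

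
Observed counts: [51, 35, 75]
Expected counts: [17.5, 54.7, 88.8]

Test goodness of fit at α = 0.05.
Chi-square goodness of fit test:
H₀: observed counts match expected distribution
H₁: observed counts differ from expected distribution
df = k - 1 = 2
χ² = Σ(O - E)²/E
   = (51 - 17.5)²/17.5 + (35 - 54.7)²/54.7 + (75 - 88.8)²/88.8
   = 64.129 + 7.095 + 2.145
   = 73.37
p-value < 0.0001

Since p-value < α = 0.05, we reject H₀.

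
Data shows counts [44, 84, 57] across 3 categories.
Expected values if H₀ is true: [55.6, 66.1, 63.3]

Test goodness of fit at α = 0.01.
Chi-square goodness of fit test:
H₀: observed counts match expected distribution
H₁: observed counts differ from expected distribution
df = k - 1 = 2
χ² = Σ(O - E)²/E
   = (44 - 55.6)²/55.6 + (84 - 66.1)²/66.1 + (57 - 63.3)²/63.3
   = 2.420 + 4.847 + 0.627
   = 7.89
p-value = 0.0193

Since p-value > α = 0.01, we fail to reject H₀.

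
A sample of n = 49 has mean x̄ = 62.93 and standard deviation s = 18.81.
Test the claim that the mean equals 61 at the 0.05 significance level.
One-sample t-test:
H₀: μ = 61
H₁: μ ≠ 61
df = n - 1 = 48
t = (x̄ - μ₀) / (s/√n) = (62.93 - 61) / (18.81/√49) = 0.718
p-value = 0.4761

Since p-value > α = 0.05, we fail to reject H₀.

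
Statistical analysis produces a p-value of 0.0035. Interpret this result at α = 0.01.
Since p = 0.0035 < α = 0.01, reject H₀.
There is sufficient evidence to reject the null hypothesis; the result is statistically significant at the 0.01 level.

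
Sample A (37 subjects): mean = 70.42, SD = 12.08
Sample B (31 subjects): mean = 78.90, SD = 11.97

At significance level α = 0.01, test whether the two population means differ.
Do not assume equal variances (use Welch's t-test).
Welch's two-sample t-test:
H₀: μ₁ = μ₂
H₁: μ₁ ≠ μ₂
s₁²/n₁ = 12.08²/37 = 3.9440,  s₂²/n₂ = 11.97²/31 = 4.6220
SE = √(s₁²/n₁ + s₂²/n₂) = √(3.9440 + 4.6220) = 2.9268
df (Welch-Satterthwaite) = (s₁²/n₁ + s₂²/n₂)² / [(s₁²/n₁)²/(n₁-1) + (s₂²/n₂)²/(n₂-1)] ≈ 64.13
t = (x̄₁ - x̄₂) / SE = (70.42 - 78.90) / 2.9268 = -8.48 / 2.9268 = -2.897
p-value = 0.0051

Since p-value < α = 0.01, we reject H₀.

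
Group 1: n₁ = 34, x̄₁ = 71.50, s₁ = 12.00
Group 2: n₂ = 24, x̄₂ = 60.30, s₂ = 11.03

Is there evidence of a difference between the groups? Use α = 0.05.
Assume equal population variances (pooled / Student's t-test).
Student's two-sample t-test (equal variances):
H₀: μ₁ = μ₂
H₁: μ₁ ≠ μ₂
df = n₁ + n₂ - 2 = 56
Pooled variance s_p² = [(n₁-1)s₁² + (n₂-1)s₂²] / (n₁ + n₂ - 2) = [(33)(12.00²) + (23)(11.03²)] / 56 = 134.8250
SE = √(s_p²(1/n₁ + 1/n₂)) = √(134.8250 × (1/34 + 1/24)) = 3.0957
t = (x̄₁ - x̄₂) / SE = (71.50 - 60.30) / 3.0957 = 11.20 / 3.0957 = 3.618
p-value = 0.0006

Since p-value < α = 0.05, we reject H₀.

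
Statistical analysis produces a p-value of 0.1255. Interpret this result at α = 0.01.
Since p = 0.1255 > α = 0.01, fail to reject H₀.
There is insufficient evidence to reject the null hypothesis; the result is not statistically significant at the 0.01 level.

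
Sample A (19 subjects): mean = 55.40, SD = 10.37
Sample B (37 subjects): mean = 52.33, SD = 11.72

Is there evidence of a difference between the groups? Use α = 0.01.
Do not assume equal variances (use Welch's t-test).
Welch's two-sample t-test:
H₀: μ₁ = μ₂
H₁: μ₁ ≠ μ₂
s₁²/n₁ = 10.37²/19 = 5.6598,  s₂²/n₂ = 11.72²/37 = 3.7124
SE = √(s₁²/n₁ + s₂²/n₂) = √(5.6598 + 3.7124) = 3.0614
df (Welch-Satterthwaite) = (s₁²/n₁ + s₂²/n₂)² / [(s₁²/n₁)²/(n₁-1) + (s₂²/n₂)²/(n₂-1)] ≈ 40.62
t = (x̄₁ - x̄₂) / SE = (55.40 - 52.33) / 3.0614 = 3.07 / 3.0614 = 1.003
p-value = 0.3219

Since p-value > α = 0.01, we fail to reject H₀.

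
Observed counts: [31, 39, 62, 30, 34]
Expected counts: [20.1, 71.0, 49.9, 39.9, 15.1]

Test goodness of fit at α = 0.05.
Chi-square goodness of fit test:
H₀: observed counts match expected distribution
H₁: observed counts differ from expected distribution
df = k - 1 = 4
χ² = Σ(O - E)²/E
   = (31 - 20.1)²/20.1 + (39 - 71.0)²/71.0 + (62 - 49.9)²/49.9 + (30 - 39.9)²/39.9 + (34 - 15.1)²/15.1
   = 5.911 + 14.423 + 2.934 + 2.456 + 23.656
   = 49.38
p-value < 0.0001

Since p-value < α = 0.05, we reject H₀.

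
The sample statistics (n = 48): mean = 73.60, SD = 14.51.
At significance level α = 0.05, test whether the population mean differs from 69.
One-sample t-test:
H₀: μ = 69
H₁: μ ≠ 69
df = n - 1 = 47
t = (x̄ - μ₀) / (s/√n) = (73.60 - 69) / (14.51/√48) = 2.196
p-value = 0.0330

Since p-value < α = 0.05, we reject H₀.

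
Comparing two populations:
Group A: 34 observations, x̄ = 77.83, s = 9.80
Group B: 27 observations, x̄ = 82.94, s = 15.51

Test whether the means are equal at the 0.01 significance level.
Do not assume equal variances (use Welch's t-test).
Welch's two-sample t-test:
H₀: μ₁ = μ₂
H₁: μ₁ ≠ μ₂
s₁²/n₁ = 9.80²/34 = 2.8247,  s₂²/n₂ = 15.51²/27 = 8.9096
SE = √(s₁²/n₁ + s₂²/n₂) = √(2.8247 + 8.9096) = 3.4255
df (Welch-Satterthwaite) = (s₁²/n₁ + s₂²/n₂)² / [(s₁²/n₁)²/(n₁-1) + (s₂²/n₂)²/(n₂-1)] ≈ 41.79
t = (x̄₁ - x̄₂) / SE = (77.83 - 82.94) / 3.4255 = -5.11 / 3.4255 = -1.492
p-value = 0.1433

Since p-value > α = 0.01, we fail to reject H₀.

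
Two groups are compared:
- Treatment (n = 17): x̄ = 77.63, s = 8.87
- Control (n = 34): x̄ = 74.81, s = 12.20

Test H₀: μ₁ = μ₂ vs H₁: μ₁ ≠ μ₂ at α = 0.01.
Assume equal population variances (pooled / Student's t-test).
Student's two-sample t-test (equal variances):
H₀: μ₁ = μ₂
H₁: μ₁ ≠ μ₂
df = n₁ + n₂ - 2 = 49
Pooled variance s_p² = [(n₁-1)s₁² + (n₂-1)s₂²] / (n₁ + n₂ - 2) = [(16)(8.87²) + (33)(12.20²)] / 49 = 125.9296
SE = √(s_p²(1/n₁ + 1/n₂)) = √(125.9296 × (1/17 + 1/34)) = 3.3334
t = (x̄₁ - x̄₂) / SE = (77.63 - 74.81) / 3.3334 = 2.82 / 3.3334 = 0.846
p-value = 0.4017

Since p-value > α = 0.01, we fail to reject H₀.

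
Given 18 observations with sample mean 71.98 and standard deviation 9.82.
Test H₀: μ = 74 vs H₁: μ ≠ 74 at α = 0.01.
One-sample t-test:
H₀: μ = 74
H₁: μ ≠ 74
df = n - 1 = 17
t = (x̄ - μ₀) / (s/√n) = (71.98 - 74) / (9.82/√18) = -0.873
p-value = 0.3950

Since p-value > α = 0.01, we fail to reject H₀.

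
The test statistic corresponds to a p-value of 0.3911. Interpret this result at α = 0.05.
Since p = 0.3911 > α = 0.05, fail to reject H₀.
There is insufficient evidence to reject the null hypothesis; the result is not statistically significant at the 0.05 level.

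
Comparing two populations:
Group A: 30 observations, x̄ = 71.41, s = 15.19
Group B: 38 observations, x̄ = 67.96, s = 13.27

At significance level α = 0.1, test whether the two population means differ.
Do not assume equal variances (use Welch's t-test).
Welch's two-sample t-test:
H₀: μ₁ = μ₂
H₁: μ₁ ≠ μ₂
s₁²/n₁ = 15.19²/30 = 7.6912,  s₂²/n₂ = 13.27²/38 = 4.6340
SE = √(s₁²/n₁ + s₂²/n₂) = √(7.6912 + 4.6340) = 3.5107
df (Welch-Satterthwaite) = (s₁²/n₁ + s₂²/n₂)² / [(s₁²/n₁)²/(n₁-1) + (s₂²/n₂)²/(n₂-1)] ≈ 57.98
t = (x̄₁ - x̄₂) / SE = (71.41 - 67.96) / 3.5107 = 3.45 / 3.5107 = 0.983
p-value = 0.3298

Since p-value > α = 0.1, we fail to reject H₀.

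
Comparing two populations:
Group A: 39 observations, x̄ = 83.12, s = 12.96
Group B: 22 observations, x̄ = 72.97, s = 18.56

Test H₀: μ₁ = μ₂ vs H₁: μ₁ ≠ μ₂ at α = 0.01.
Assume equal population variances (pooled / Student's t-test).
Student's two-sample t-test (equal variances):
H₀: μ₁ = μ₂
H₁: μ₁ ≠ μ₂
df = n₁ + n₂ - 2 = 59
Pooled variance s_p² = [(n₁-1)s₁² + (n₂-1)s₂²] / (n₁ + n₂ - 2) = [(38)(12.96²) + (21)(18.56²)] / 59 = 230.7879
SE = √(s_p²(1/n₁ + 1/n₂)) = √(230.7879 × (1/39 + 1/22)) = 4.0507
t = (x̄₁ - x̄₂) / SE = (83.12 - 72.97) / 4.0507 = 10.15 / 4.0507 = 2.506
p-value = 0.0150

Since p-value > α = 0.01, we fail to reject H₀.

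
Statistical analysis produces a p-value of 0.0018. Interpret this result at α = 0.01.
Since p = 0.0018 < α = 0.01, reject H₀.
There is sufficient evidence to reject the null hypothesis; the result is statistically significant at the 0.01 level.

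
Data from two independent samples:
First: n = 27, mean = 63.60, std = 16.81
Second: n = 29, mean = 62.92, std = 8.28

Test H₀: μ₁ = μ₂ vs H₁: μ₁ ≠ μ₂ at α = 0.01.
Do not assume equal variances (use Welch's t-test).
Welch's two-sample t-test:
H₀: μ₁ = μ₂
H₁: μ₁ ≠ μ₂
s₁²/n₁ = 16.81²/27 = 10.4658,  s₂²/n₂ = 8.28²/29 = 2.3641
SE = √(s₁²/n₁ + s₂²/n₂) = √(10.4658 + 2.3641) = 3.5819
df (Welch-Satterthwaite) = (s₁²/n₁ + s₂²/n₂)² / [(s₁²/n₁)²/(n₁-1) + (s₂²/n₂)²/(n₂-1)] ≈ 37.31
t = (x̄₁ - x̄₂) / SE = (63.60 - 62.92) / 3.5819 = 0.68 / 3.5819 = 0.190
p-value = 0.8505

Since p-value > α = 0.01, we fail to reject H₀.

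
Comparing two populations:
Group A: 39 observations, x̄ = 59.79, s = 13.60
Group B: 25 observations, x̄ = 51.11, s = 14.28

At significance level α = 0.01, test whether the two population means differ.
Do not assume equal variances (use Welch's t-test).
Welch's two-sample t-test:
H₀: μ₁ = μ₂
H₁: μ₁ ≠ μ₂
s₁²/n₁ = 13.60²/39 = 4.7426,  s₂²/n₂ = 14.28²/25 = 8.1567
SE = √(s₁²/n₁ + s₂²/n₂) = √(4.7426 + 8.1567) = 3.5916
df (Welch-Satterthwaite) = (s₁²/n₁ + s₂²/n₂)² / [(s₁²/n₁)²/(n₁-1) + (s₂²/n₂)²/(n₂-1)] ≈ 49.46
t = (x̄₁ - x̄₂) / SE = (59.79 - 51.11) / 3.5916 = 8.68 / 3.5916 = 2.417
p-value = 0.0194

Since p-value > α = 0.01, we fail to reject H₀.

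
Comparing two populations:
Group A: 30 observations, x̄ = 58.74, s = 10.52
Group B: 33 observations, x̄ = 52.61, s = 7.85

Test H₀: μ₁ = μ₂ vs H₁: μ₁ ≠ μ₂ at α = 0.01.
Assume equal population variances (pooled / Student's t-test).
Student's two-sample t-test (equal variances):
H₀: μ₁ = μ₂
H₁: μ₁ ≠ μ₂
df = n₁ + n₂ - 2 = 61
Pooled variance s_p² = [(n₁-1)s₁² + (n₂-1)s₂²] / (n₁ + n₂ - 2) = [(29)(10.52²) + (32)(7.85²)] / 61 = 84.9404
SE = √(s_p²(1/n₁ + 1/n₂)) = √(84.9404 × (1/30 + 1/33)) = 2.3249
t = (x̄₁ - x̄₂) / SE = (58.74 - 52.61) / 2.3249 = 6.13 / 2.3249 = 2.637
p-value = 0.0106

Since p-value > α = 0.01, we fail to reject H₀.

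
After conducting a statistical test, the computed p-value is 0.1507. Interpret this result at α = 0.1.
Since p = 0.1507 > α = 0.1, fail to reject H₀.
There is insufficient evidence to reject the null hypothesis; the result is not statistically significant at the 0.1 level.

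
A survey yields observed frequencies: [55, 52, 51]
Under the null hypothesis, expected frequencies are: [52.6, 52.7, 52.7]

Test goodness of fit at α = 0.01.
Chi-square goodness of fit test:
H₀: observed counts match expected distribution
H₁: observed counts differ from expected distribution
df = k - 1 = 2
χ² = Σ(O - E)²/E
   = (55 - 52.6)²/52.6 + (52 - 52.7)²/52.7 + (51 - 52.7)²/52.7
   = 0.110 + 0.009 + 0.055
   = 0.17
p-value = 0.9168

Since p-value > α = 0.01, we fail to reject H₀.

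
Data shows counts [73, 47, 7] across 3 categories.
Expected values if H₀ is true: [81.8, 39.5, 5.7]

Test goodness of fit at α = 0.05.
Chi-square goodness of fit test:
H₀: observed counts match expected distribution
H₁: observed counts differ from expected distribution
df = k - 1 = 2
χ² = Σ(O - E)²/E
   = (73 - 81.8)²/81.8 + (47 - 39.5)²/39.5 + (7 - 5.7)²/5.7
   = 0.947 + 1.424 + 0.296
   = 2.67
p-value = 0.2635

Since p-value > α = 0.05, we fail to reject H₀.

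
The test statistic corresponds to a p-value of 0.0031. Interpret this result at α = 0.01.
Since p = 0.0031 < α = 0.01, reject H₀.
There is sufficient evidence to reject the null hypothesis; the result is statistically significant at the 0.01 level.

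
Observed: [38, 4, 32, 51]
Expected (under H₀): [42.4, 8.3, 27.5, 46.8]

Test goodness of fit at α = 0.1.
Chi-square goodness of fit test:
H₀: observed counts match expected distribution
H₁: observed counts differ from expected distribution
df = k - 1 = 3
χ² = Σ(O - E)²/E
   = (38 - 42.4)²/42.4 + (4 - 8.3)²/8.3 + (32 - 27.5)²/27.5 + (51 - 46.8)²/46.8
   = 0.457 + 2.228 + 0.736 + 0.377
   = 3.80
p-value = 0.2842

Since p-value > α = 0.1, we fail to reject H₀.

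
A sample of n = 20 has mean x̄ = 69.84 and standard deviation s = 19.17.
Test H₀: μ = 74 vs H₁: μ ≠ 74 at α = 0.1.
One-sample t-test:
H₀: μ = 74
H₁: μ ≠ 74
df = n - 1 = 19
t = (x̄ - μ₀) / (s/√n) = (69.84 - 74) / (19.17/√20) = -0.970
p-value = 0.3440

Since p-value > α = 0.1, we fail to reject H₀.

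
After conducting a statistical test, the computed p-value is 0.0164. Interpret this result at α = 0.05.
Since p = 0.0164 < α = 0.05, reject H₀.
There is sufficient evidence to reject the null hypothesis; the result is statistically significant at the 0.05 level.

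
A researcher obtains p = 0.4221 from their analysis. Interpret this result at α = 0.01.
Since p = 0.4221 > α = 0.01, fail to reject H₀.
There is insufficient evidence to reject the null hypothesis; the result is not statistically significant at the 0.01 level.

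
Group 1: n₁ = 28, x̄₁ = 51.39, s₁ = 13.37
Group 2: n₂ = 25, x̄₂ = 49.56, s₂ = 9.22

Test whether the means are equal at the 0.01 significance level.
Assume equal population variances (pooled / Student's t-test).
Student's two-sample t-test (equal variances):
H₀: μ₁ = μ₂
H₁: μ₁ ≠ μ₂
df = n₁ + n₂ - 2 = 51
Pooled variance s_p² = [(n₁-1)s₁² + (n₂-1)s₂²] / (n₁ + n₂ - 2) = [(27)(13.37²) + (24)(9.22²)] / 51 = 134.6400
SE = √(s_p²(1/n₁ + 1/n₂)) = √(134.6400 × (1/28 + 1/25)) = 3.1928
t = (x̄₁ - x̄₂) / SE = (51.39 - 49.56) / 3.1928 = 1.83 / 3.1928 = 0.573
p-value = 0.5691

Since p-value > α = 0.01, we fail to reject H₀.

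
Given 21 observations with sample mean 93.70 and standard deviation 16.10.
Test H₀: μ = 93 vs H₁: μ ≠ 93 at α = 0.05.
One-sample t-test:
H₀: μ = 93
H₁: μ ≠ 93
df = n - 1 = 20
t = (x̄ - μ₀) / (s/√n) = (93.70 - 93) / (16.10/√21) = 0.199
p-value = 0.8441

Since p-value > α = 0.05, we fail to reject H₀.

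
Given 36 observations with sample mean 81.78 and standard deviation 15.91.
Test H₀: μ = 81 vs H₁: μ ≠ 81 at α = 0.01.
One-sample t-test:
H₀: μ = 81
H₁: μ ≠ 81
df = n - 1 = 35
t = (x̄ - μ₀) / (s/√n) = (81.78 - 81) / (15.91/√36) = 0.294
p-value = 0.7704

Since p-value > α = 0.01, we fail to reject H₀.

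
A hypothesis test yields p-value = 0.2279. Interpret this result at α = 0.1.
Since p = 0.2279 > α = 0.1, fail to reject H₀.
There is insufficient evidence to reject the null hypothesis; the result is not statistically significant at the 0.1 level.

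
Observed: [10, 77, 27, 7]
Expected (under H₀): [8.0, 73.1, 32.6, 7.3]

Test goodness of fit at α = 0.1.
Chi-square goodness of fit test:
H₀: observed counts match expected distribution
H₁: observed counts differ from expected distribution
df = k - 1 = 3
χ² = Σ(O - E)²/E
   = (10 - 8.0)²/8.0 + (77 - 73.1)²/73.1 + (27 - 32.6)²/32.6 + (7 - 7.3)²/7.3
   = 0.500 + 0.208 + 0.962 + 0.012
   = 1.68
p-value = 0.6409

Since p-value > α = 0.1, we fail to reject H₀.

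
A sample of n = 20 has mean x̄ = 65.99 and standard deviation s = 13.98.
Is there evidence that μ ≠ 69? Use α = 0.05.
One-sample t-test:
H₀: μ = 69
H₁: μ ≠ 69
df = n - 1 = 19
t = (x̄ - μ₀) / (s/√n) = (65.99 - 69) / (13.98/√20) = -0.963
p-value = 0.3477

Since p-value > α = 0.05, we fail to reject H₀.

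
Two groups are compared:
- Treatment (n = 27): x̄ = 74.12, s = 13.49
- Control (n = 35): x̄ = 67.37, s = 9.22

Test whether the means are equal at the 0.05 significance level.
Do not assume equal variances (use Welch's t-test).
Welch's two-sample t-test:
H₀: μ₁ = μ₂
H₁: μ₁ ≠ μ₂
s₁²/n₁ = 13.49²/27 = 6.7400,  s₂²/n₂ = 9.22²/35 = 2.4288
SE = √(s₁²/n₁ + s₂²/n₂) = √(6.7400 + 2.4288) = 3.0280
df (Welch-Satterthwaite) = (s₁²/n₁ + s₂²/n₂)² / [(s₁²/n₁)²/(n₁-1) + (s₂²/n₂)²/(n₂-1)] ≈ 43.77
t = (x̄₁ - x̄₂) / SE = (74.12 - 67.37) / 3.0280 = 6.75 / 3.0280 = 2.229
p-value = 0.0310

Since p-value < α = 0.05, we reject H₀.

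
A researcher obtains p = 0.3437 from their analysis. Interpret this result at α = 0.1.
Since p = 0.3437 > α = 0.1, fail to reject H₀.
There is insufficient evidence to reject the null hypothesis; the result is not statistically significant at the 0.1 level.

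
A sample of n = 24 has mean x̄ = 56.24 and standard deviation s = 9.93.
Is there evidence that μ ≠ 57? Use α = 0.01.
One-sample t-test:
H₀: μ = 57
H₁: μ ≠ 57
df = n - 1 = 23
t = (x̄ - μ₀) / (s/√n) = (56.24 - 57) / (9.93/√24) = -0.375
p-value = 0.7111

Since p-value > α = 0.01, we fail to reject H₀.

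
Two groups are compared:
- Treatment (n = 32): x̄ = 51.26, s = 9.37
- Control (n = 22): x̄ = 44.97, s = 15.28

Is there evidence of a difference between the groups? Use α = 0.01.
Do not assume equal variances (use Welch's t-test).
Welch's two-sample t-test:
H₀: μ₁ = μ₂
H₁: μ₁ ≠ μ₂
s₁²/n₁ = 9.37²/32 = 2.7437,  s₂²/n₂ = 15.28²/22 = 10.6127
SE = √(s₁²/n₁ + s₂²/n₂) = √(2.7437 + 10.6127) = 3.6546
df (Welch-Satterthwaite) = (s₁²/n₁ + s₂²/n₂)² / [(s₁²/n₁)²/(n₁-1) + (s₂²/n₂)²/(n₂-1)] ≈ 31.82
t = (x̄₁ - x̄₂) / SE = (51.26 - 44.97) / 3.6546 = 6.29 / 3.6546 = 1.721
p-value = 0.0949

Since p-value > α = 0.01, we fail to reject H₀.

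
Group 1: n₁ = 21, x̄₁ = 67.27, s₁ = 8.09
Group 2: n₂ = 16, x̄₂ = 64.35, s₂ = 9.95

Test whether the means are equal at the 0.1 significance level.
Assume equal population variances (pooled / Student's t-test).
Student's two-sample t-test (equal variances):
H₀: μ₁ = μ₂
H₁: μ₁ ≠ μ₂
df = n₁ + n₂ - 2 = 35
Pooled variance s_p² = [(n₁-1)s₁² + (n₂-1)s₂²] / (n₁ + n₂ - 2) = [(20)(8.09²) + (15)(9.95²)] / 35 = 79.8286
SE = √(s_p²(1/n₁ + 1/n₂)) = √(79.8286 × (1/21 + 1/16)) = 2.9649
t = (x̄₁ - x̄₂) / SE = (67.27 - 64.35) / 2.9649 = 2.92 / 2.9649 = 0.985
p-value = 0.3315

Since p-value > α = 0.1, we fail to reject H₀.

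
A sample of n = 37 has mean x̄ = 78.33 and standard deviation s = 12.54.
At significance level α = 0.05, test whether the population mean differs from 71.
One-sample t-test:
H₀: μ = 71
H₁: μ ≠ 71
df = n - 1 = 36
t = (x̄ - μ₀) / (s/√n) = (78.33 - 71) / (12.54/√37) = 3.556
p-value = 0.0011

Since p-value < α = 0.05, we reject H₀.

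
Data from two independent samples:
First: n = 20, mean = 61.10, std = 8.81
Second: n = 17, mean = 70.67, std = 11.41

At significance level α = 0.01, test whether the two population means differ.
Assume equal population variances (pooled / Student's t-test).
Student's two-sample t-test (equal variances):
H₀: μ₁ = μ₂
H₁: μ₁ ≠ μ₂
df = n₁ + n₂ - 2 = 35
Pooled variance s_p² = [(n₁-1)s₁² + (n₂-1)s₂²] / (n₁ + n₂ - 2) = [(19)(8.81²) + (16)(11.41²)] / 35 = 101.6490
SE = √(s_p²(1/n₁ + 1/n₂)) = √(101.6490 × (1/20 + 1/17)) = 3.3259
t = (x̄₁ - x̄₂) / SE = (61.10 - 70.67) / 3.3259 = -9.57 / 3.3259 = -2.877
p-value = 0.0068

Since p-value < α = 0.01, we reject H₀.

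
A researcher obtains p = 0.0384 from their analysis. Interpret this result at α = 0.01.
Since p = 0.0384 > α = 0.01, fail to reject H₀.
There is insufficient evidence to reject the null hypothesis; the result is not statistically significant at the 0.01 level.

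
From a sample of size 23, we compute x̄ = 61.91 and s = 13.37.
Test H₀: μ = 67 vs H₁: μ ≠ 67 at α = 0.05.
One-sample t-test:
H₀: μ = 67
H₁: μ ≠ 67
df = n - 1 = 22
t = (x̄ - μ₀) / (s/√n) = (61.91 - 67) / (13.37/√23) = -1.826
p-value = 0.0815

Since p-value > α = 0.05, we fail to reject H₀.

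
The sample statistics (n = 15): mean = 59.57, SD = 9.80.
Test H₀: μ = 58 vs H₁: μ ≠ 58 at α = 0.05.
One-sample t-test:
H₀: μ = 58
H₁: μ ≠ 58
df = n - 1 = 14
t = (x̄ - μ₀) / (s/√n) = (59.57 - 58) / (9.80/√15) = 0.620
p-value = 0.5449

Since p-value > α = 0.05, we fail to reject H₀.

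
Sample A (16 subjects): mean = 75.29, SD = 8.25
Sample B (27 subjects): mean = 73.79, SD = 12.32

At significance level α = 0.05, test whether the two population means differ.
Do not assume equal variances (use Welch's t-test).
Welch's two-sample t-test:
H₀: μ₁ = μ₂
H₁: μ₁ ≠ μ₂
s₁²/n₁ = 8.25²/16 = 4.2539,  s₂²/n₂ = 12.32²/27 = 5.6216
SE = √(s₁²/n₁ + s₂²/n₂) = √(4.2539 + 5.6216) = 3.1425
df (Welch-Satterthwaite) = (s₁²/n₁ + s₂²/n₂)² / [(s₁²/n₁)²/(n₁-1) + (s₂²/n₂)²/(n₂-1)] ≈ 40.27
t = (x̄₁ - x̄₂) / SE = (75.29 - 73.79) / 3.1425 = 1.50 / 3.1425 = 0.477
p-value = 0.6357

Since p-value > α = 0.05, we fail to reject H₀.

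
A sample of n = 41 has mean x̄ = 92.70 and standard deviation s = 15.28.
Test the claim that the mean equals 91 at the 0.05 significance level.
One-sample t-test:
H₀: μ = 91
H₁: μ ≠ 91
df = n - 1 = 40
t = (x̄ - μ₀) / (s/√n) = (92.70 - 91) / (15.28/√41) = 0.712
p-value = 0.4804

Since p-value > α = 0.05, we fail to reject H₀.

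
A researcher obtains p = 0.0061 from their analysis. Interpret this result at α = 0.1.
Since p = 0.0061 < α = 0.1, reject H₀.
There is sufficient evidence to reject the null hypothesis; the result is statistically significant at the 0.1 level.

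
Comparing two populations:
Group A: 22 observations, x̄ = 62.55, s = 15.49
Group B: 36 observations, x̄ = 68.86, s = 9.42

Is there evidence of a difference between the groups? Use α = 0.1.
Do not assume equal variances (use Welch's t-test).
Welch's two-sample t-test:
H₀: μ₁ = μ₂
H₁: μ₁ ≠ μ₂
s₁²/n₁ = 15.49²/22 = 10.9064,  s₂²/n₂ = 9.42²/36 = 2.4649
SE = √(s₁²/n₁ + s₂²/n₂) = √(10.9064 + 2.4649) = 3.6567
df (Welch-Satterthwaite) = (s₁²/n₁ + s₂²/n₂)² / [(s₁²/n₁)²/(n₁-1) + (s₂²/n₂)²/(n₂-1)] ≈ 30.63
t = (x̄₁ - x̄₂) / SE = (62.55 - 68.86) / 3.6567 = -6.31 / 3.6567 = -1.726
p-value = 0.0945

Since p-value < α = 0.1, we reject H₀.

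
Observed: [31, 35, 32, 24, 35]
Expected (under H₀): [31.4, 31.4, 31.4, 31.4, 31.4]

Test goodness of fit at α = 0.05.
Chi-square goodness of fit test:
H₀: observed counts match expected distribution
H₁: observed counts differ from expected distribution
df = k - 1 = 4
χ² = Σ(O - E)²/E
   = (31 - 31.4)²/31.4 + (35 - 31.4)²/31.4 + (32 - 31.4)²/31.4 + (24 - 31.4)²/31.4 + (35 - 31.4)²/31.4
   = 0.005 + 0.413 + 0.011 + 1.744 + 0.413
   = 2.59
p-value = 0.6293

Since p-value > α = 0.05, we fail to reject H₀.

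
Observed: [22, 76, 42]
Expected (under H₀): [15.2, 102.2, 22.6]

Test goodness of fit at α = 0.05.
Chi-square goodness of fit test:
H₀: observed counts match expected distribution
H₁: observed counts differ from expected distribution
df = k - 1 = 2
χ² = Σ(O - E)²/E
   = (22 - 15.2)²/15.2 + (76 - 102.2)²/102.2 + (42 - 22.6)²/22.6
   = 3.042 + 6.717 + 16.653
   = 26.41
p-value < 0.0001

Since p-value < α = 0.05, we reject H₀.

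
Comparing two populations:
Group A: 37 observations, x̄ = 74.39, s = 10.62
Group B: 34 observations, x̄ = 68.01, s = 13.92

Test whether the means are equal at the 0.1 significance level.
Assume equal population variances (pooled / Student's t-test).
Student's two-sample t-test (equal variances):
H₀: μ₁ = μ₂
H₁: μ₁ ≠ μ₂
df = n₁ + n₂ - 2 = 69
Pooled variance s_p² = [(n₁-1)s₁² + (n₂-1)s₂²] / (n₁ + n₂ - 2) = [(36)(10.62²) + (33)(13.92²)] / 69 = 151.5149
SE = √(s_p²(1/n₁ + 1/n₂)) = √(151.5149 × (1/37 + 1/34)) = 2.9243
t = (x̄₁ - x̄₂) / SE = (74.39 - 68.01) / 2.9243 = 6.38 / 2.9243 = 2.182
p-value = 0.0325

Since p-value < α = 0.1, we reject H₀.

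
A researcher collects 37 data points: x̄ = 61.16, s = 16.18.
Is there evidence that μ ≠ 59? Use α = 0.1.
One-sample t-test:
H₀: μ = 59
H₁: μ ≠ 59
df = n - 1 = 36
t = (x̄ - μ₀) / (s/√n) = (61.16 - 59) / (16.18/√37) = 0.812
p-value = 0.4221

Since p-value > α = 0.1, we fail to reject H₀.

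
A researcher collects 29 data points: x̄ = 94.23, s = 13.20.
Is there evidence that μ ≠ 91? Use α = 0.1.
One-sample t-test:
H₀: μ = 91
H₁: μ ≠ 91
df = n - 1 = 28
t = (x̄ - μ₀) / (s/√n) = (94.23 - 91) / (13.20/√29) = 1.318
p-value = 0.1983

Since p-value > α = 0.1, we fail to reject H₀.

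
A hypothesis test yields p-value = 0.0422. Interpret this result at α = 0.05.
Since p = 0.0422 < α = 0.05, reject H₀.
There is sufficient evidence to reject the null hypothesis; the result is statistically significant at the 0.05 level.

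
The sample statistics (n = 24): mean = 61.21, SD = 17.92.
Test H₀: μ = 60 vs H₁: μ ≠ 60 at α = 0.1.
One-sample t-test:
H₀: μ = 60
H₁: μ ≠ 60
df = n - 1 = 23
t = (x̄ - μ₀) / (s/√n) = (61.21 - 60) / (17.92/√24) = 0.331
p-value = 0.7438

Since p-value > α = 0.1, we fail to reject H₀.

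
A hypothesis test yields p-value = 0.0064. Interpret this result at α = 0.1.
Since p = 0.0064 < α = 0.1, reject H₀.
There is sufficient evidence to reject the null hypothesis; the result is statistically significant at the 0.1 level.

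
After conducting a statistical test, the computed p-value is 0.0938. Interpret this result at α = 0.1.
Since p = 0.0938 < α = 0.1, reject H₀.
There is sufficient evidence to reject the null hypothesis; the result is statistically significant at the 0.1 level.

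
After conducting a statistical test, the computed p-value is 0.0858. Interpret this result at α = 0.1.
Since p = 0.0858 < α = 0.1, reject H₀.
There is sufficient evidence to reject the null hypothesis; the result is statistically significant at the 0.1 level.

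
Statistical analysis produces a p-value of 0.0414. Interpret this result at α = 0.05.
Since p = 0.0414 < α = 0.05, reject H₀.
There is sufficient evidence to reject the null hypothesis; the result is statistically significant at the 0.05 level.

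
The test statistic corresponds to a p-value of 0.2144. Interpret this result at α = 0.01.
Since p = 0.2144 > α = 0.01, fail to reject H₀.
There is insufficient evidence to reject the null hypothesis; the result is not statistically significant at the 0.01 level.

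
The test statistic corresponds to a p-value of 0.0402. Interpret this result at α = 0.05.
Since p = 0.0402 < α = 0.05, reject H₀.
There is sufficient evidence to reject the null hypothesis; the result is statistically significant at the 0.05 level.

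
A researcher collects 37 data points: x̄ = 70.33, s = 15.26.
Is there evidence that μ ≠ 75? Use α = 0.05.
One-sample t-test:
H₀: μ = 75
H₁: μ ≠ 75
df = n - 1 = 36
t = (x̄ - μ₀) / (s/√n) = (70.33 - 75) / (15.26/√37) = -1.862
p-value = 0.0709

Since p-value > α = 0.05, we fail to reject H₀.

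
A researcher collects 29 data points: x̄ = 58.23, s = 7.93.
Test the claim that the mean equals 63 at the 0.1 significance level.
One-sample t-test:
H₀: μ = 63
H₁: μ ≠ 63
df = n - 1 = 28
t = (x̄ - μ₀) / (s/√n) = (58.23 - 63) / (7.93/√29) = -3.239
p-value = 0.0031

Since p-value < α = 0.1, we reject H₀.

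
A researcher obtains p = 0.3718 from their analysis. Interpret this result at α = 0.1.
Since p = 0.3718 > α = 0.1, fail to reject H₀.
There is insufficient evidence to reject the null hypothesis; the result is not statistically significant at the 0.1 level.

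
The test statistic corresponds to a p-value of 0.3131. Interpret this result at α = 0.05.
Since p = 0.3131 > α = 0.05, fail to reject H₀.
There is insufficient evidence to reject the null hypothesis; the result is not statistically significant at the 0.05 level.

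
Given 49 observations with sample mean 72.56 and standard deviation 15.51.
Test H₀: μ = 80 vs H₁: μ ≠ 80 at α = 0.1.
One-sample t-test:
H₀: μ = 80
H₁: μ ≠ 80
df = n - 1 = 48
t = (x̄ - μ₀) / (s/√n) = (72.56 - 80) / (15.51/√49) = -3.358
p-value = 0.0015

Since p-value < α = 0.1, we reject H₀.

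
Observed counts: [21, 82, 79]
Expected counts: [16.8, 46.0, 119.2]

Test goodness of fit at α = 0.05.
Chi-square goodness of fit test:
H₀: observed counts match expected distribution
H₁: observed counts differ from expected distribution
df = k - 1 = 2
χ² = Σ(O - E)²/E
   = (21 - 16.8)²/16.8 + (82 - 46.0)²/46.0 + (79 - 119.2)²/119.2
   = 1.050 + 28.174 + 13.557
   = 42.78
p-value < 0.0001

Since p-value < α = 0.05, we reject H₀.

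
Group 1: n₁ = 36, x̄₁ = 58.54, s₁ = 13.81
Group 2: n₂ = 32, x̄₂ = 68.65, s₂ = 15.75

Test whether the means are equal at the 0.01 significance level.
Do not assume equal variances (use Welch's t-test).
Welch's two-sample t-test:
H₀: μ₁ = μ₂
H₁: μ₁ ≠ μ₂
s₁²/n₁ = 13.81²/36 = 5.2977,  s₂²/n₂ = 15.75²/32 = 7.7520
SE = √(s₁²/n₁ + s₂²/n₂) = √(5.2977 + 7.7520) = 3.6124
df (Welch-Satterthwaite) = (s₁²/n₁ + s₂²/n₂)² / [(s₁²/n₁)²/(n₁-1) + (s₂²/n₂)²/(n₂-1)] ≈ 62.14
t = (x̄₁ - x̄₂) / SE = (58.54 - 68.65) / 3.6124 = -10.11 / 3.6124 = -2.799
p-value = 0.0068

Since p-value < α = 0.01, we reject H₀.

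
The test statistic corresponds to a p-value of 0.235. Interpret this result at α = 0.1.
Since p = 0.235 > α = 0.1, fail to reject H₀.
There is insufficient evidence to reject the null hypothesis; the result is not statistically significant at the 0.1 level.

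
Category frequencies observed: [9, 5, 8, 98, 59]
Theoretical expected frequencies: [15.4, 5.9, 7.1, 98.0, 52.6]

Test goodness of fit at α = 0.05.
Chi-square goodness of fit test:
H₀: observed counts match expected distribution
H₁: observed counts differ from expected distribution
df = k - 1 = 4
χ² = Σ(O - E)²/E
   = (9 - 15.4)²/15.4 + (5 - 5.9)²/5.9 + (8 - 7.1)²/7.1 + (98 - 98.0)²/98.0 + (59 - 52.6)²/52.6
   = 2.660 + 0.137 + 0.114 + 0.000 + 0.779
   = 3.69
p-value = 0.4496

Since p-value > α = 0.05, we fail to reject H₀.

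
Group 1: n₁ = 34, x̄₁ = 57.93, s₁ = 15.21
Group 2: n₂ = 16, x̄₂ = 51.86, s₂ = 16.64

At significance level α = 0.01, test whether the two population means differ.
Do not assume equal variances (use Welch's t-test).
Welch's two-sample t-test:
H₀: μ₁ = μ₂
H₁: μ₁ ≠ μ₂
s₁²/n₁ = 15.21²/34 = 6.8042,  s₂²/n₂ = 16.64²/16 = 17.3056
SE = √(s₁²/n₁ + s₂²/n₂) = √(6.8042 + 17.3056) = 4.9102
df (Welch-Satterthwaite) = (s₁²/n₁ + s₂²/n₂)² / [(s₁²/n₁)²/(n₁-1) + (s₂²/n₂)²/(n₂-1)] ≈ 27.20
t = (x̄₁ - x̄₂) / SE = (57.93 - 51.86) / 4.9102 = 6.07 / 4.9102 = 1.236
p-value = 0.2269

Since p-value > α = 0.01, we fail to reject H₀.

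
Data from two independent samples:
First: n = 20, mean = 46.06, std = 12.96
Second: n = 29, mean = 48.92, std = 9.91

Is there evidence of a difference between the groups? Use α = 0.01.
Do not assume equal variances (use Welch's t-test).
Welch's two-sample t-test:
H₀: μ₁ = μ₂
H₁: μ₁ ≠ μ₂
s₁²/n₁ = 12.96²/20 = 8.3981,  s₂²/n₂ = 9.91²/29 = 3.3865
SE = √(s₁²/n₁ + s₂²/n₂) = √(8.3981 + 3.3865) = 3.4329
df (Welch-Satterthwaite) = (s₁²/n₁ + s₂²/n₂)² / [(s₁²/n₁)²/(n₁-1) + (s₂²/n₂)²/(n₂-1)] ≈ 33.69
t = (x̄₁ - x̄₂) / SE = (46.06 - 48.92) / 3.4329 = -2.86 / 3.4329 = -0.833
p-value = 0.4106

Since p-value > α = 0.01, we fail to reject H₀.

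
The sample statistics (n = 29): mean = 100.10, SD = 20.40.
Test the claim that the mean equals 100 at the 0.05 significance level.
One-sample t-test:
H₀: μ = 100
H₁: μ ≠ 100
df = n - 1 = 28
t = (x̄ - μ₀) / (s/√n) = (100.10 - 100) / (20.40/√29) = 0.026
p-value = 0.9791

Since p-value > α = 0.05, we fail to reject H₀.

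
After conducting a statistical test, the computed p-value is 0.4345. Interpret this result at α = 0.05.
Since p = 0.4345 > α = 0.05, fail to reject H₀.
There is insufficient evidence to reject the null hypothesis; the result is not statistically significant at the 0.05 level.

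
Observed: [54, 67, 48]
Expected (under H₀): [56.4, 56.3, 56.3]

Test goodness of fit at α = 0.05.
Chi-square goodness of fit test:
H₀: observed counts match expected distribution
H₁: observed counts differ from expected distribution
df = k - 1 = 2
χ² = Σ(O - E)²/E
   = (54 - 56.4)²/56.4 + (67 - 56.3)²/56.3 + (48 - 56.3)²/56.3
   = 0.102 + 2.034 + 1.224
   = 3.36
p-value = 0.1864

Since p-value > α = 0.05, we fail to reject H₀.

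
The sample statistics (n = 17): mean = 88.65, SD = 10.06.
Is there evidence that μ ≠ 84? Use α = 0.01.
One-sample t-test:
H₀: μ = 84
H₁: μ ≠ 84
df = n - 1 = 16
t = (x̄ - μ₀) / (s/√n) = (88.65 - 84) / (10.06/√17) = 1.906
p-value = 0.0748

Since p-value > α = 0.01, we fail to reject H₀.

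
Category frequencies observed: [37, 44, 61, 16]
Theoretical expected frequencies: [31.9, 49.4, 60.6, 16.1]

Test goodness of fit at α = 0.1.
Chi-square goodness of fit test:
H₀: observed counts match expected distribution
H₁: observed counts differ from expected distribution
df = k - 1 = 3
χ² = Σ(O - E)²/E
   = (37 - 31.9)²/31.9 + (44 - 49.4)²/49.4 + (61 - 60.6)²/60.6 + (16 - 16.1)²/16.1
   = 0.815 + 0.590 + 0.003 + 0.001
   = 1.41
p-value = 0.7034

Since p-value > α = 0.1, we fail to reject H₀.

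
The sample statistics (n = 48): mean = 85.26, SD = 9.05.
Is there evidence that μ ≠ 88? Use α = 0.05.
One-sample t-test:
H₀: μ = 88
H₁: μ ≠ 88
df = n - 1 = 47
t = (x̄ - μ₀) / (s/√n) = (85.26 - 88) / (9.05/√48) = -2.098
p-value = 0.0413

Since p-value < α = 0.05, we reject H₀.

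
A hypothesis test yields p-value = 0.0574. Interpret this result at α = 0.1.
Since p = 0.0574 < α = 0.1, reject H₀.
There is sufficient evidence to reject the null hypothesis; the result is statistically significant at the 0.1 level.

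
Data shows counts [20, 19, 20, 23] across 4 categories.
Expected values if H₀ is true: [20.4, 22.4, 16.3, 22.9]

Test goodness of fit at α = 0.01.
Chi-square goodness of fit test:
H₀: observed counts match expected distribution
H₁: observed counts differ from expected distribution
df = k - 1 = 3
χ² = Σ(O - E)²/E
   = (20 - 20.4)²/20.4 + (19 - 22.4)²/22.4 + (20 - 16.3)²/16.3 + (23 - 22.9)²/22.9
   = 0.008 + 0.516 + 0.840 + 0.000
   = 1.36
p-value = 0.7139

Since p-value > α = 0.01, we fail to reject H₀.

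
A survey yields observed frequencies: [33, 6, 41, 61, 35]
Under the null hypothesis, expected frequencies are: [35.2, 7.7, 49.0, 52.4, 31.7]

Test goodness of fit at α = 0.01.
Chi-square goodness of fit test:
H₀: observed counts match expected distribution
H₁: observed counts differ from expected distribution
df = k - 1 = 4
χ² = Σ(O - E)²/E
   = (33 - 35.2)²/35.2 + (6 - 7.7)²/7.7 + (41 - 49.0)²/49.0 + (61 - 52.4)²/52.4 + (35 - 31.7)²/31.7
   = 0.138 + 0.375 + 1.306 + 1.411 + 0.344
   = 3.57
p-value = 0.4667

Since p-value > α = 0.01, we fail to reject H₀.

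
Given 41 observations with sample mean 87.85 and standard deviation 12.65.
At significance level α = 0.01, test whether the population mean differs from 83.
One-sample t-test:
H₀: μ = 83
H₁: μ ≠ 83
df = n - 1 = 40
t = (x̄ - μ₀) / (s/√n) = (87.85 - 83) / (12.65/√41) = 2.455
p-value = 0.0185

Since p-value > α = 0.01, we fail to reject H₀.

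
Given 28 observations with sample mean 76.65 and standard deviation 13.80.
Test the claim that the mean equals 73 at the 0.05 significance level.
One-sample t-test:
H₀: μ = 73
H₁: μ ≠ 73
df = n - 1 = 27
t = (x̄ - μ₀) / (s/√n) = (76.65 - 73) / (13.80/√28) = 1.400
p-value = 0.1730

Since p-value > α = 0.05, we fail to reject H₀.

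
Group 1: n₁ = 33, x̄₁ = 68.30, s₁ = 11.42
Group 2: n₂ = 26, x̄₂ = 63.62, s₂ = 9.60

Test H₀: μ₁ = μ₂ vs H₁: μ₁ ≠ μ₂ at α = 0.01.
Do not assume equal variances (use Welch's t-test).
Welch's two-sample t-test:
H₀: μ₁ = μ₂
H₁: μ₁ ≠ μ₂
s₁²/n₁ = 11.42²/33 = 3.9520,  s₂²/n₂ = 9.60²/26 = 3.5446
SE = √(s₁²/n₁ + s₂²/n₂) = √(3.9520 + 3.5446) = 2.7380
df (Welch-Satterthwaite) = (s₁²/n₁ + s₂²/n₂)² / [(s₁²/n₁)²/(n₁-1) + (s₂²/n₂)²/(n₂-1)] ≈ 56.73
t = (x̄₁ - x̄₂) / SE = (68.30 - 63.62) / 2.7380 = 4.68 / 2.7380 = 1.709
p-value = 0.0929

Since p-value > α = 0.01, we fail to reject H₀.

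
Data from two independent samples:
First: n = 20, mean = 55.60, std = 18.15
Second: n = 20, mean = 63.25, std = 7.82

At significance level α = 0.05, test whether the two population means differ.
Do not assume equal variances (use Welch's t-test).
Welch's two-sample t-test:
H₀: μ₁ = μ₂
H₁: μ₁ ≠ μ₂
s₁²/n₁ = 18.15²/20 = 16.4711,  s₂²/n₂ = 7.82²/20 = 3.0576
SE = √(s₁²/n₁ + s₂²/n₂) = √(16.4711 + 3.0576) = 4.4191
df (Welch-Satterthwaite) = (s₁²/n₁ + s₂²/n₂)² / [(s₁²/n₁)²/(n₁-1) + (s₂²/n₂)²/(n₂-1)] ≈ 25.82
t = (x̄₁ - x̄₂) / SE = (55.60 - 63.25) / 4.4191 = -7.65 / 4.4191 = -1.731
p-value = 0.0954

Since p-value > α = 0.05, we fail to reject H₀.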